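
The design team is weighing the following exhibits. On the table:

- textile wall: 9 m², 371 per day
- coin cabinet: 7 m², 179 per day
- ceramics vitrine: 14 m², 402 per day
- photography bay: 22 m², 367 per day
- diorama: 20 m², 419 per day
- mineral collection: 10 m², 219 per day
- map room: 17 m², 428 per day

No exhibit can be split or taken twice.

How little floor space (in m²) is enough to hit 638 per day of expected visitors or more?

23

Minimise m² subject to total expected visitors ≥ 638.
Taking textile wall + ceramics vitrine gives 773 (≥ 638) for 23 m².
Any bundle with less than 23 m² falls short of 638.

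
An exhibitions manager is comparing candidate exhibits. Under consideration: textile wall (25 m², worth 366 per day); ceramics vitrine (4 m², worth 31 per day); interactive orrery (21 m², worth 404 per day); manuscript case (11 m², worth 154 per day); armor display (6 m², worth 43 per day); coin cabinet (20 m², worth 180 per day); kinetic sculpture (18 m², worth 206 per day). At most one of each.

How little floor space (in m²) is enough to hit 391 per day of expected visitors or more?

Look for the lowest-floor combination reaching 391.
interactive orrery: 404 expected visitors at 21 m².
Below 21 m² the best achievable stays under 391.

21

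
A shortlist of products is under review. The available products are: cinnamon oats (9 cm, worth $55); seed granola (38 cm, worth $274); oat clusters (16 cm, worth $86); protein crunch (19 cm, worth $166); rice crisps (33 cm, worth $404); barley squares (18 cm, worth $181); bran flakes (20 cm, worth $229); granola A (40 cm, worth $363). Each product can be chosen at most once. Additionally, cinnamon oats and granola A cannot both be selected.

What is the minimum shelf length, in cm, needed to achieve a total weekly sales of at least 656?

Look for the lowest-shelf combination reaching 656.
Taking cinnamon oats + rice crisps + bran flakes gives 688 (≥ 656) for 62 cm.
Below 62 cm the best achievable stays under 656.

62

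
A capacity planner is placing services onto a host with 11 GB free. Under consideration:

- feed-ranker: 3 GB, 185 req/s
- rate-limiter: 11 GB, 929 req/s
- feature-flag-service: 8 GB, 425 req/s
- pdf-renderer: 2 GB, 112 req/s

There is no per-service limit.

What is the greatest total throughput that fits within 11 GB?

Rate-limiter uses 11 of the 11 GB and totals 929.
Nothing else within 11 GB beats 929.

929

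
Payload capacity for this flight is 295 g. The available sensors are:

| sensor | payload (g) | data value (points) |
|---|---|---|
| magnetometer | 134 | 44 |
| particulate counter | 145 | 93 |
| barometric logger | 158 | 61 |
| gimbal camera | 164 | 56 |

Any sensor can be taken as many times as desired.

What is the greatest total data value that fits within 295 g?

186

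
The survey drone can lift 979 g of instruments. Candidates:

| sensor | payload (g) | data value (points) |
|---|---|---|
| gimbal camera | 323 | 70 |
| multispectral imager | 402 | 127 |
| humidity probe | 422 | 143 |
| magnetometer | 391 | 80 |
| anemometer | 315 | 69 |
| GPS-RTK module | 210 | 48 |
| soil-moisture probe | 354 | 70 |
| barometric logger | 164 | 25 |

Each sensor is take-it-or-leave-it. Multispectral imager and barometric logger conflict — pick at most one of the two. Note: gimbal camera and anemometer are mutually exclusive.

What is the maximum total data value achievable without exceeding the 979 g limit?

By data value per g: humidity probe 0.34, multispectral imager 0.32, GPS-RTK module 0.23, anemometer 0.22 lead.
Taking multispectral imager + humidity probe: 824 g used, 270 in data value.
An exhaustive check of the 256 subsets confirms 270.

270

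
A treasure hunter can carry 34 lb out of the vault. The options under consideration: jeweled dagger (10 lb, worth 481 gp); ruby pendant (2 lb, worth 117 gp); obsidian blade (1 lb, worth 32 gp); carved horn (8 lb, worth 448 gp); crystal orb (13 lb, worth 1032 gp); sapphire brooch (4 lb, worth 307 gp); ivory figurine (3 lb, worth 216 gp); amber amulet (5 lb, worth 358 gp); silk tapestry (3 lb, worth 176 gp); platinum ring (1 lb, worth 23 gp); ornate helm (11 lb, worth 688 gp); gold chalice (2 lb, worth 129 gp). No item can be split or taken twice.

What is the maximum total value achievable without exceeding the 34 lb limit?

2423

Greedy by ratio would take ruby pendant + obsidian blade + crystal orb + sapphire brooch + ivory figurine + amber amulet + silk tapestry + platinum ring + gold chalice: 34 lb used, total 2390.
But crystal orb + ivory figurine + amber amulet + ornate helm + gold chalice fits in 34 lb and reaches 2423.
Every other selection either busts 34 lb or fails to beat 2423.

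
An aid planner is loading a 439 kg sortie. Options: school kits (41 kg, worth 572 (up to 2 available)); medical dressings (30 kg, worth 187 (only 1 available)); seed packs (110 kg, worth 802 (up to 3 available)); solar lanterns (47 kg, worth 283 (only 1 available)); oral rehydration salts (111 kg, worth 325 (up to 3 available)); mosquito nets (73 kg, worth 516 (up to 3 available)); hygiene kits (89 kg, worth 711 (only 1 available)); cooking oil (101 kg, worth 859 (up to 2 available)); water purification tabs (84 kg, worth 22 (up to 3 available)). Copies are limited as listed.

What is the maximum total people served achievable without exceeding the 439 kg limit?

3894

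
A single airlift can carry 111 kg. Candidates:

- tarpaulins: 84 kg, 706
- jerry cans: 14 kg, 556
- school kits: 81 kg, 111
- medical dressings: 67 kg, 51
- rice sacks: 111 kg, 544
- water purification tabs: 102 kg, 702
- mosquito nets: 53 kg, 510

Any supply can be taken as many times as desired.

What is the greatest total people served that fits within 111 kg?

Density check — jerry cans 39.71, mosquito nets 9.62, tarpaulins 8.40, water purification tabs 6.88 are the best per kg.
The ratio ordering already packs tightly: 7×jerry cans, 98 kg, 3892.

3892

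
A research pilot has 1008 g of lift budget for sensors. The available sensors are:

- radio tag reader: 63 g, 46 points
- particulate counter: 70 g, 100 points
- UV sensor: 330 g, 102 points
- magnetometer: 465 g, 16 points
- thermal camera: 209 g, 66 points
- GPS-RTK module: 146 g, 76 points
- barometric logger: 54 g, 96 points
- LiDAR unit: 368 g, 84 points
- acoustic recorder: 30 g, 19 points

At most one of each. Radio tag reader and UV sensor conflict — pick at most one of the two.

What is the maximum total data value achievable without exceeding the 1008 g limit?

487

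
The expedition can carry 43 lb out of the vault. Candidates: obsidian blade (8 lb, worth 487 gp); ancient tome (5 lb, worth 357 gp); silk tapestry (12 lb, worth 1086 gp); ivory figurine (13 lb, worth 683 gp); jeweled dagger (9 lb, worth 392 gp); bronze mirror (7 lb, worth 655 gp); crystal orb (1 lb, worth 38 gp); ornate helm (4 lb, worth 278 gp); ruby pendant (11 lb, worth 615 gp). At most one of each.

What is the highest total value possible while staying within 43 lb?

Filling by ratio: obsidian blade + ancient tome + silk tapestry + bronze mirror + crystal orb + ornate helm for 2901, with 6 lb left unused.
The 5 lb tied up in crystal orb and ornate helm is better spent on ruby pendant — total rises to 3200 (43 lb).
The closest alternative, obsidian blade + silk tapestry + bronze mirror + crystal orb + ornate helm + ruby pendant, reaches only 3159.

3200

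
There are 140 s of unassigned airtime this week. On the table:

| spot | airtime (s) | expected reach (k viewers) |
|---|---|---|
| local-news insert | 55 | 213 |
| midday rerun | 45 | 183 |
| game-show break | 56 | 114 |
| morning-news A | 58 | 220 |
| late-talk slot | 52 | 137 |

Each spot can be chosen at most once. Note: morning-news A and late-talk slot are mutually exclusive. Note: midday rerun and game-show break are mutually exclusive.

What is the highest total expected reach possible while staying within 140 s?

433

By expected reach per s: midday rerun 4.07, local-news insert 3.87, morning-news A 3.79, late-talk slot 2.63 lead.
Greedy by ratio would take local-news insert + midday rerun: 100 s used, total 396.
Dropping midday rerun frees 45 s; slotting in morning-news A (58 s) lifts the total to 433 at 113 s.
The closest alternative, midday rerun + morning-news A, reaches only 403.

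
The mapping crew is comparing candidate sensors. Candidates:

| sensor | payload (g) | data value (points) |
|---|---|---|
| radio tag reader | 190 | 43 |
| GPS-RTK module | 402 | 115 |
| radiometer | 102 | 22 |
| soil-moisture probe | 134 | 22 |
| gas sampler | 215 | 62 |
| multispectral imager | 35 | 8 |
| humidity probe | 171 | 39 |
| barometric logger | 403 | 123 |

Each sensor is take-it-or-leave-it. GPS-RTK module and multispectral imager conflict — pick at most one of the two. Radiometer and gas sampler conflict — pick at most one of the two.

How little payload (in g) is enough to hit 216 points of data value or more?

Minimise g subject to total data value ≥ 216.
GPS-RTK module + gas sampler + humidity probe reaches 216 using 788 g.
Below 788 g the best achievable stays under 216.

788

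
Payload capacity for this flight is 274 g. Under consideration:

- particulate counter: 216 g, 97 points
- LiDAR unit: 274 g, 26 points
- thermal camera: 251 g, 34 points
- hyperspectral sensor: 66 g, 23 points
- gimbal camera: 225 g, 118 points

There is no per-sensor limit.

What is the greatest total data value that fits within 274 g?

118

Taking gimbal camera: 225 g used, 118 in data value.
Every other selection either busts 274 g or fails to beat 118.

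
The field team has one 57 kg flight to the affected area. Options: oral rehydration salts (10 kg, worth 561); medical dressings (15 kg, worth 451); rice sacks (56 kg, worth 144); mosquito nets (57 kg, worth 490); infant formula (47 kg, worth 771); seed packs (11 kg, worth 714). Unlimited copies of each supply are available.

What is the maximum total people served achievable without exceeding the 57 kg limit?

The ratio ordering already packs tightly: 5×seed packs, 55 kg, 3570.
That's the maximum — no swap from here does better than 3570.

3570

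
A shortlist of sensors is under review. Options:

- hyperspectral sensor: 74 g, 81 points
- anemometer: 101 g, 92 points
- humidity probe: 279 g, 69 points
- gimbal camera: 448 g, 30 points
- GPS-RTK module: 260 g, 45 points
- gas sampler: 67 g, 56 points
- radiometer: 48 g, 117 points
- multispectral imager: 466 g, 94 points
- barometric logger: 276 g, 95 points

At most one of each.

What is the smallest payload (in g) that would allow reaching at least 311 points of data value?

Minimise g subject to total data value ≥ 311.
Taking hyperspectral sensor + anemometer + gas sampler + radiometer gives 346 (≥ 311) for 290 g.
No combination under 290 g hits 311.

290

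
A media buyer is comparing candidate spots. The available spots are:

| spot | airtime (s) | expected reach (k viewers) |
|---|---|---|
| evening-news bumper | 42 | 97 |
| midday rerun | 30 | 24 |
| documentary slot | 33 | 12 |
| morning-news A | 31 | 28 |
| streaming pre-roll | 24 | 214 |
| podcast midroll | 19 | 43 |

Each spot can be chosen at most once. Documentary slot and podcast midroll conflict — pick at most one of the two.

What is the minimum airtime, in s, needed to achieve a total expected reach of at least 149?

Minimise s subject to total expected reach ≥ 149.
Taking streaming pre-roll gives 214 (≥ 149) for 24 s.
Any bundle with less than 24 s falls short of 149.

24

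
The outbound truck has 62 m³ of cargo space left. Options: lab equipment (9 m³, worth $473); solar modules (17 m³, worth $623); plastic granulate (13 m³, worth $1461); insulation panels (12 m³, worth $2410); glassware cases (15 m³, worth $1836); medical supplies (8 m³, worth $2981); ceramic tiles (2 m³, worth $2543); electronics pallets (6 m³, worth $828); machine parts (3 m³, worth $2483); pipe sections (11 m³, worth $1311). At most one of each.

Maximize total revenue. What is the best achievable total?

Ranking by ratio (revenue/m³): ceramic tiles 1271.50, machine parts 827.67, medical supplies 372.62, insulation panels 200.83.
The ratio heuristic lands on insulation panels + glassware cases + medical supplies + ceramic tiles + electronics pallets + machine parts + pipe sections (14392) but leaves 5 m³ idle.
The 11 m³ tied up in pipe sections is better spent on plastic granulate — total rises to 14542 (59 m³).
The spare 3 m³ is too small for any remaining shipment, and no exchange beats 14542.

14542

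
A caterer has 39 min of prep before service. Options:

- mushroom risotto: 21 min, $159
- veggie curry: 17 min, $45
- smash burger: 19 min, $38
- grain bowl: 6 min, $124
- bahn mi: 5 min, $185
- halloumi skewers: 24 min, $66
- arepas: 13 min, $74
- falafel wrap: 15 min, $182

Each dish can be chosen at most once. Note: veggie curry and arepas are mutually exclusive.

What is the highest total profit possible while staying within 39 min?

Taking grain bowl + bahn mi + arepas + falafel wrap: 39 min used, 565 in profit.
Nothing else feasible within 39 min beats 565.

565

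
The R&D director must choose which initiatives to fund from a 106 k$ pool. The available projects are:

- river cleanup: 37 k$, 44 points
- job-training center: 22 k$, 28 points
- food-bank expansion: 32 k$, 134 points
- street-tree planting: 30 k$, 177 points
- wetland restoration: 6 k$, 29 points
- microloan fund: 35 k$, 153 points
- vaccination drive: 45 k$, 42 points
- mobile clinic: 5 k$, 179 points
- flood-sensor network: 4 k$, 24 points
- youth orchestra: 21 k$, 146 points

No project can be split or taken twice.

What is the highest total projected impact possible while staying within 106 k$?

708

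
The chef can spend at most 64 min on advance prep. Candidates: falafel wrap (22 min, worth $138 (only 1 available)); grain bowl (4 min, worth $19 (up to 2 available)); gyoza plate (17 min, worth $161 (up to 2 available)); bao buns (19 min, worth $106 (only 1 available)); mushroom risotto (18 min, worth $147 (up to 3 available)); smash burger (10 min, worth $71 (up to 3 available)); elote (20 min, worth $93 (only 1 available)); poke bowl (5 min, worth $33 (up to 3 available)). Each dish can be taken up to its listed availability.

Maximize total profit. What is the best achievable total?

540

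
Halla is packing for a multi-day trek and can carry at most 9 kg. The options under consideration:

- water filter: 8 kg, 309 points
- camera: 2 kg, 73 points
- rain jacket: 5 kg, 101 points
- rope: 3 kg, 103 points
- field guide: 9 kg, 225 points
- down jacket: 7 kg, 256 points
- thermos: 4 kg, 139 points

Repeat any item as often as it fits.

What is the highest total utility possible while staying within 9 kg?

329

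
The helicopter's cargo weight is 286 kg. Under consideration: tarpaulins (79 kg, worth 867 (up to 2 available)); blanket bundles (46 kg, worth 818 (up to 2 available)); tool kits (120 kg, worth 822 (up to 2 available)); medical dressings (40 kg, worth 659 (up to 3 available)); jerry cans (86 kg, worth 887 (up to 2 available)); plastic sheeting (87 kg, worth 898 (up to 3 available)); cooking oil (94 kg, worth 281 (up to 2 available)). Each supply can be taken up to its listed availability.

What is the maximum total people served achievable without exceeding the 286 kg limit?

Greedy by ratio would take 2×blanket bundles + 3×medical dressings: 212 kg used, total 3613.
Replace blanket bundles and medical dressings with 2×tarpaulins: the trade gains 257 net, giving 3870 at 284 kg.
That's the maximum — no swap from here does better than 3870.

3870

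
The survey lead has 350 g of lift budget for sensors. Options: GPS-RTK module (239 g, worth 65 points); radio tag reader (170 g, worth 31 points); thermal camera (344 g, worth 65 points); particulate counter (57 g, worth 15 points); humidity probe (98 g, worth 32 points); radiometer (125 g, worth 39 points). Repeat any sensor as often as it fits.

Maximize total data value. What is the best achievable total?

By data value per g: humidity probe 0.33, radiometer 0.31, GPS-RTK module 0.27 lead.
Greedy by ratio would take 3×humidity probe: 294 g used, total 96.
The 196 g tied up in 2×humidity probe is better spent on 2×radiometer — total rises to 110 (348 g).

110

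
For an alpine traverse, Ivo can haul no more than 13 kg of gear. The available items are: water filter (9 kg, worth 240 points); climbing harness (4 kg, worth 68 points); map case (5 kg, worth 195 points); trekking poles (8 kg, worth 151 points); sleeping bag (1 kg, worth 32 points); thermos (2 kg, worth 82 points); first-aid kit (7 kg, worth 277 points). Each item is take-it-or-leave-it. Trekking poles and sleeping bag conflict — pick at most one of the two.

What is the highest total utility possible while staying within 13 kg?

Ranking by ratio (utility/kg): thermos 41.00, first-aid kit 39.57, map case 39.00, sleeping bag 32.00.
Filling by ratio: sleeping bag + thermos + first-aid kit for 391, with 3 kg left unused.
Dropping thermos frees 2 kg; slotting in map case (5 kg) lifts the total to 504 at 13 kg.
An exhaustive check of the 128 subsets confirms 504.

504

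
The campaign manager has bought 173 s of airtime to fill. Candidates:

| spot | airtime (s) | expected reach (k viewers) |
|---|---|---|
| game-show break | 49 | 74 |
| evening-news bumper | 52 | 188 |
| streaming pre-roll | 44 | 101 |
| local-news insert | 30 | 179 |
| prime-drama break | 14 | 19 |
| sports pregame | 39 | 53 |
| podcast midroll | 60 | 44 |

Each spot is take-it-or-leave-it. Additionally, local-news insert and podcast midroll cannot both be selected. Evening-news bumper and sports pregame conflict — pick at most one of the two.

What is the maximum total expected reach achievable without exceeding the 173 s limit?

487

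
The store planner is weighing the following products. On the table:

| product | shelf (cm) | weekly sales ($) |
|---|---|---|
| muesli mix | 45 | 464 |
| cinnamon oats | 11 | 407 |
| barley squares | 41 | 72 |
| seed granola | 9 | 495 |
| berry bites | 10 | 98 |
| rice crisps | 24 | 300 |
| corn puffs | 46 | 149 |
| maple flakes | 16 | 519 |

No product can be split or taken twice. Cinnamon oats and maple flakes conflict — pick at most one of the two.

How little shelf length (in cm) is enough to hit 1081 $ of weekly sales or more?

35

Need the lightest bundle worth ≥ 1081.
seed granola + berry bites + maple flakes reaches 1112 using 35 cm.
Below 35 cm the best achievable stays under 1081.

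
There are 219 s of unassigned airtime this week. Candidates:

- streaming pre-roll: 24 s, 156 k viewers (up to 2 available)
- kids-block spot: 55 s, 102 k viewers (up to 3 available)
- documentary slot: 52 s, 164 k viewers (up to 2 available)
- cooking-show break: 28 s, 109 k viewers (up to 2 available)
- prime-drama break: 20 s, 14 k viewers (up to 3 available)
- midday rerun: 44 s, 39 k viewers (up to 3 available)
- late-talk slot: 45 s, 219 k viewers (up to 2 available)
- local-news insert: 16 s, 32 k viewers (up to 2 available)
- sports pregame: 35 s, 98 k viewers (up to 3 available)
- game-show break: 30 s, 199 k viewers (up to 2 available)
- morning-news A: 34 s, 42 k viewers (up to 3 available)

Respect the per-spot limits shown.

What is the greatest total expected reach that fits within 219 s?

1180

Ranking by ratio (expected reach/s): game-show break 6.63, streaming pre-roll 6.50, late-talk slot 4.87, cooking-show break 3.89.
Best packing: 2×streaming pre-roll + 2×late-talk slot + local-news insert + 2×game-show break — 214 s, 1180 total.
That's the maximum — no swap from here does better than 1180.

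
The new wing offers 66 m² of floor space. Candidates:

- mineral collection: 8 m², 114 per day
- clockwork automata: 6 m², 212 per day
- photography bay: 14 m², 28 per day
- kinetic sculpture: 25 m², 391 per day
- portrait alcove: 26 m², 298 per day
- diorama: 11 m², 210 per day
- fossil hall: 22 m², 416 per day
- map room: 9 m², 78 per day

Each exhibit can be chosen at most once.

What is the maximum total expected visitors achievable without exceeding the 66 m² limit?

1229

By expected visitors per m²: clockwork automata 35.33, diorama 19.09, fossil hall 18.91, kinetic sculpture 15.64 lead.
Best packing: clockwork automata + kinetic sculpture + diorama + fossil hall — 64 m², 1229 total.
Next best is clockwork automata + portrait alcove + diorama + fossil hall at 1136 (65 m²) — short by 93.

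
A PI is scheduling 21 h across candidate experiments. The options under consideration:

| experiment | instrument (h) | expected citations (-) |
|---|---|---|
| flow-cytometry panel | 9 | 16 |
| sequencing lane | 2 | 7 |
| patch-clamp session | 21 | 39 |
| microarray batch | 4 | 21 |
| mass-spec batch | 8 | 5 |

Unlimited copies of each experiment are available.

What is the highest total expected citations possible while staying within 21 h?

Taking 5×microarray batch: 20 h used, 105 in expected citations.
No other feasible combination exceeds 105.

105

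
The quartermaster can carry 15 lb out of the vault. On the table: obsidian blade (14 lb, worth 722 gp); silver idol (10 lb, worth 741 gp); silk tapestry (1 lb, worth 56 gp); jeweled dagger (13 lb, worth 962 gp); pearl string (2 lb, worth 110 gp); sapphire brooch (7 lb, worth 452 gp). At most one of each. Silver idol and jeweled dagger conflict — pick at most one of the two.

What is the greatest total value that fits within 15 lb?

1072

By value per lb: silver idol 74.10, jeweled dagger 74.00, sapphire brooch 64.57, silk tapestry 56.00 lead.
A density-first pass picks silver idol + silk tapestry + pearl string — 907 at 13 lb.
Dropping silver idol and silk tapestry frees 11 lb; slotting in jeweled dagger (13 lb) lifts the total to 1072 at 15 lb.
Next best is silk tapestry + jeweled dagger at 1018 (14 lb) — short by 54.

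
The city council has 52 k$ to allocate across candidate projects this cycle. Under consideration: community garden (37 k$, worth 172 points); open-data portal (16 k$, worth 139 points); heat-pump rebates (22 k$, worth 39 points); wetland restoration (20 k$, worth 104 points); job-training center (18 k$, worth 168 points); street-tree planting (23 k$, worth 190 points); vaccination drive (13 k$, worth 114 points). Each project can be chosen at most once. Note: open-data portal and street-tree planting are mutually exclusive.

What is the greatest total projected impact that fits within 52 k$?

421

Ranking by ratio (projected impact/k$): job-training center 9.33, vaccination drive 8.77, open-data portal 8.69, street-tree planting 8.26.
Best packing: open-data portal + job-training center + vaccination drive — 47 k$, 421 total.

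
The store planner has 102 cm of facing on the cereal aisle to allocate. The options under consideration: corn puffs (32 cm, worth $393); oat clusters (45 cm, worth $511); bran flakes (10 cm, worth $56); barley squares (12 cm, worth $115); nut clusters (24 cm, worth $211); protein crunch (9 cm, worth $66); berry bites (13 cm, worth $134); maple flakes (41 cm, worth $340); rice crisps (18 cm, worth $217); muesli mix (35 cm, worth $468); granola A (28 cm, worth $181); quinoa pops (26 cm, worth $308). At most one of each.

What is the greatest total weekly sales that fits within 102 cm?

The ratio heuristic lands on corn puffs + berry bites + rice crisps + muesli mix (1212) but leaves 4 cm idle.
Dropping berry bites and rice crisps frees 31 cm; slotting in protein crunch + quinoa pops (35 cm) lifts the total to 1235 at 102 cm.

1235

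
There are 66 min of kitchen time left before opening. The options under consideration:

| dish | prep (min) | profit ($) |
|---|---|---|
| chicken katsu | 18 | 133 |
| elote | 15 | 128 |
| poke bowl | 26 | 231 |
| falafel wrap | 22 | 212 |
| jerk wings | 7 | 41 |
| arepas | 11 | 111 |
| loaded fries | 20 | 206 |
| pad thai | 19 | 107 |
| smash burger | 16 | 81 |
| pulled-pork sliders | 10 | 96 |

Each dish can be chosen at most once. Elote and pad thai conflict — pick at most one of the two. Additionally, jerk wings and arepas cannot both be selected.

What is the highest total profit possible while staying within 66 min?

Falafel wrap + arepas + loaded fries + pulled-pork sliders uses 63 of the 66 min and totals 625.

625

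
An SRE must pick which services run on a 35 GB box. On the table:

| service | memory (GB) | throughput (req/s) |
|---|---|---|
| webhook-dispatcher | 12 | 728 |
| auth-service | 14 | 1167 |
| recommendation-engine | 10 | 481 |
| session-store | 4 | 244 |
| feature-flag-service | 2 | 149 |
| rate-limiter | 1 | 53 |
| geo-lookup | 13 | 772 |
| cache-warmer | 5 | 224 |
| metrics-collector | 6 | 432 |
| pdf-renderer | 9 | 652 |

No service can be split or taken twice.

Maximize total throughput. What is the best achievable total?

By throughput per GB: auth-service 83.36, feature-flag-service 74.50, pdf-renderer 72.44 lead.
Taking auth-service + session-store + feature-flag-service + metrics-collector + pdf-renderer: 35 GB used, 2644 in throughput.
Every other selection either busts 35 GB or fails to beat 2644.

2644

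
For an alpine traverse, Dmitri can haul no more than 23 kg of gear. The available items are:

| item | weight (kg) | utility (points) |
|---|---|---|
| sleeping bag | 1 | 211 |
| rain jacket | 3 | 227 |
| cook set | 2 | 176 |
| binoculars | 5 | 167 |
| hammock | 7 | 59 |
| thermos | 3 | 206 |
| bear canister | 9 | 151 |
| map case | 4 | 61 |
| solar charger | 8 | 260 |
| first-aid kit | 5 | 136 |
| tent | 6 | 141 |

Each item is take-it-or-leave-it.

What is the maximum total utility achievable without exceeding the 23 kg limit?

1247

Taking sleeping bag + rain jacket + cook set + binoculars + thermos + solar charger: 22 kg used, 1247 in utility.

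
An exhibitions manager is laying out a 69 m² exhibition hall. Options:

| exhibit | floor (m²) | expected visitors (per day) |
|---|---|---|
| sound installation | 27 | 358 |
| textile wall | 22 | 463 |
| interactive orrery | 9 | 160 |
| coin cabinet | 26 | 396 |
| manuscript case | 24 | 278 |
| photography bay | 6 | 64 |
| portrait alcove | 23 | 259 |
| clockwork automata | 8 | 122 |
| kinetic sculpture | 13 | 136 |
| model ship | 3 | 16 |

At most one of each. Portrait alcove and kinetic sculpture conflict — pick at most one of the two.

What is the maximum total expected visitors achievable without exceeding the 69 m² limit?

1157

Ranking by ratio (expected visitors/m²): textile wall 21.05, interactive orrery 17.78, clockwork automata 15.25, coin cabinet 15.23.
Textile wall + interactive orrery + coin cabinet + clockwork automata + model ship uses 68 of the 69 m² and totals 1157.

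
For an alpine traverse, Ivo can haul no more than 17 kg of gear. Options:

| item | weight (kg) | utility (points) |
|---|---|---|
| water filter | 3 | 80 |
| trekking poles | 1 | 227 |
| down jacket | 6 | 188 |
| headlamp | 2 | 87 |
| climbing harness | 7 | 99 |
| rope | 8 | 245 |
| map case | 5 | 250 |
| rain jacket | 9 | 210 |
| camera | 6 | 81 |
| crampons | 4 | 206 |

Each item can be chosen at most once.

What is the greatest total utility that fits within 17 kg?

Ranking by ratio (utility/kg): trekking poles 227.00, crampons 51.50, map case 50.00.
A density-first pass picks water filter + trekking poles + headlamp + map case + crampons — 850 at 15 kg.
Replace water filter and headlamp with down jacket: the trade gains 21 net, giving 871 at 16 kg.
The closest alternative, water filter + trekking poles + headlamp + map case + crampons, reaches only 850.

871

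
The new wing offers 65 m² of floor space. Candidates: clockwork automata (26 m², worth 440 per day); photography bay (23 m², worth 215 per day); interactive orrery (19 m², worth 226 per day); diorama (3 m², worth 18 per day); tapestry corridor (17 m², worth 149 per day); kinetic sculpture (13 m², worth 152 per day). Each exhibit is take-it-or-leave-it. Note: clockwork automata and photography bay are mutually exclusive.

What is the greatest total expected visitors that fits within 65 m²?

836

Ranking by ratio (expected visitors/m²): clockwork automata 16.92, interactive orrery 11.89, kinetic sculpture 11.69, photography bay 9.35.
Taking clockwork automata + interactive orrery + diorama + kinetic sculpture: 61 m² used, 836 in expected visitors.
Next best is clockwork automata + interactive orrery + diorama + tapestry corridor at 833 (65 m²) — short by 3.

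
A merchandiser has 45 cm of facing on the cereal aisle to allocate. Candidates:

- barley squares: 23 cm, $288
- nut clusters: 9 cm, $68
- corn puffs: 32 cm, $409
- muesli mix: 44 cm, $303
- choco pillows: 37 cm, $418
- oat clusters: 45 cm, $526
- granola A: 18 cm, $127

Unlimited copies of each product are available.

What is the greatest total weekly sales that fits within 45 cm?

Ranking by ratio (weekly sales/cm): corn puffs 12.78, barley squares 12.52, oat clusters 11.69.
The ratio heuristic lands on nut clusters + corn puffs (477) but leaves 4 cm idle.
Replace nut clusters and corn puffs with oat clusters: the trade gains 49 net, giving 526 at 45 cm.

526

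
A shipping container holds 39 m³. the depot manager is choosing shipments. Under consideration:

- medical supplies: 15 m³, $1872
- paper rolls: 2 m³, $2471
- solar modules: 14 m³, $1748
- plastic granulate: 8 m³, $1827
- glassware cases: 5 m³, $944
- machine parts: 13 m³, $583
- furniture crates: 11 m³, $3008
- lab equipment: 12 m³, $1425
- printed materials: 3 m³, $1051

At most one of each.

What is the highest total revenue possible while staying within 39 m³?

10229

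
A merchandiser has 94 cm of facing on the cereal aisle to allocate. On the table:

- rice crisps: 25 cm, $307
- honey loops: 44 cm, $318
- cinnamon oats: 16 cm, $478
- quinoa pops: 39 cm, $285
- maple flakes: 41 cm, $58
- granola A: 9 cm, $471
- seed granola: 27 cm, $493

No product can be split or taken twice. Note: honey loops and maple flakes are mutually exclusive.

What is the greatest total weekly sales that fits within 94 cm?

1749

Best packing: rice crisps + cinnamon oats + granola A + seed granola — 77 cm, 1749 total.
An exhaustive check of the 128 subsets confirms 1749.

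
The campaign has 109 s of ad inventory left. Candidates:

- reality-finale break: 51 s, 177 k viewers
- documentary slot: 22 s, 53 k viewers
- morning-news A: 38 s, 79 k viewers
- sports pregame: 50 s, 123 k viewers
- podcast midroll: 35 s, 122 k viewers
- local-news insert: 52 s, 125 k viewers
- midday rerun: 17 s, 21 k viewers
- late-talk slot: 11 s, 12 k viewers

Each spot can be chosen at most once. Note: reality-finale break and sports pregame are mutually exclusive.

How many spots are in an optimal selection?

3

Best achievable expected reach is 352.
For example reality-finale break + documentary slot + podcast midroll achieves it, using 108 s.
Any selection reaching 352 contains exactly 3 spots.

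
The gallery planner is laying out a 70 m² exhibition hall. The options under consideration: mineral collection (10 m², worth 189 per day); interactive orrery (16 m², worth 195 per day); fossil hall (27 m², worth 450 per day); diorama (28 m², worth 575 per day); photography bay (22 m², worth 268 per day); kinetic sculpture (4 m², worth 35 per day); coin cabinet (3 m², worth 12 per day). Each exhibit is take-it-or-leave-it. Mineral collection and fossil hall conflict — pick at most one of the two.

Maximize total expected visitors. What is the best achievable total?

Mineral collection + diorama + photography bay + kinetic sculpture + coin cabinet uses 67 of the 70 m² and totals 1079.
Runner-up interactive orrery + diorama + photography bay + kinetic sculpture tops out at 1073.

1079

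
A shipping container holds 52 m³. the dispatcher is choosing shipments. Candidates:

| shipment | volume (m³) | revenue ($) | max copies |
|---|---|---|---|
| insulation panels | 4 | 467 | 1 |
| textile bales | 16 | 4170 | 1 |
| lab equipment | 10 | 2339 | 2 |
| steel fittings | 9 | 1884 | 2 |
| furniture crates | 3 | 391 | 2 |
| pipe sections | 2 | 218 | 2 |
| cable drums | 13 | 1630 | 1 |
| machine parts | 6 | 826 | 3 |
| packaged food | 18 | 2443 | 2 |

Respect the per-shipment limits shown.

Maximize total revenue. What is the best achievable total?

By revenue per m³: textile bales 260.62, lab equipment 233.90, steel fittings 209.33 lead.
Greedy by ratio would take textile bales + 2×lab equipment + steel fittings + machine parts: 51 m³ used, total 11558.
Dropping machine parts frees 6 m³; slotting in insulation panels + furniture crates (7 m³) lifts the total to 11590 at 52 m³.

11590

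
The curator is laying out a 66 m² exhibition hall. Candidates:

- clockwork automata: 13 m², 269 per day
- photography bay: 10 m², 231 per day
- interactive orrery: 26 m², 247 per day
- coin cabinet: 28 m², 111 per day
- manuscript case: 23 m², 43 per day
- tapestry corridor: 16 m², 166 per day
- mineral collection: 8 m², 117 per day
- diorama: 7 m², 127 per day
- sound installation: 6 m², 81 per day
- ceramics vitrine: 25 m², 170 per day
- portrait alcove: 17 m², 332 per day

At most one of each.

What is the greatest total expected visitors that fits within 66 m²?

1157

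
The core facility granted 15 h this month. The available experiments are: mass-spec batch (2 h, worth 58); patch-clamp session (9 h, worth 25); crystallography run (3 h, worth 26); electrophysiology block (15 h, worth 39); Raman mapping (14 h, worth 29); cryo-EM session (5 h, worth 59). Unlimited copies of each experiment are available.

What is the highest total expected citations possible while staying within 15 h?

Taking 7×mass-spec batch: 14 h used, 406 in expected citations.
Nothing else within 15 h beats 406.

406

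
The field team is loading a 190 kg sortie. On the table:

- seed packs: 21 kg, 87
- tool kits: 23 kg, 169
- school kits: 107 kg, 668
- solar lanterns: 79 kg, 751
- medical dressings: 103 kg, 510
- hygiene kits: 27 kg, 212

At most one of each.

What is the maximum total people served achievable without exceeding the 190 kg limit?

1419

Filling by ratio: seed packs + tool kits + solar lanterns + hygiene kits for 1219, with 40 kg left unused.
Replace seed packs and tool kits and hygiene kits with school kits: the trade gains 200 net, giving 1419 at 186 kg.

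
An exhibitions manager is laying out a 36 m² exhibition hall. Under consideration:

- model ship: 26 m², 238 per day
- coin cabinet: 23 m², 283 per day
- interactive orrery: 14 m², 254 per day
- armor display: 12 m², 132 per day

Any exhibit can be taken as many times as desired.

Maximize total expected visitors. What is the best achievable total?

Best packing: 2×interactive orrery — 28 m², 508 total.

508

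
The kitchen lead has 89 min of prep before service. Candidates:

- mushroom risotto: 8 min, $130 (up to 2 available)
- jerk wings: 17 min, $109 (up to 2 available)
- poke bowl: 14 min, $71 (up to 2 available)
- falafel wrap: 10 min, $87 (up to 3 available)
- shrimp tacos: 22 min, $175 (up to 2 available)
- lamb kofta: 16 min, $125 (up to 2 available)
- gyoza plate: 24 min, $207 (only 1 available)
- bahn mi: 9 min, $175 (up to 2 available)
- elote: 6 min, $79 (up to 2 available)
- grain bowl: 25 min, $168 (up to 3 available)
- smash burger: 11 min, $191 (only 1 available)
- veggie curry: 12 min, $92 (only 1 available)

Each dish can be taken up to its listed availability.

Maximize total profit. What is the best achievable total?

Taking the top-ratio dishes first gives 2×mushroom risotto + 3×falafel wrap + 2×bahn mi + 2×elote + smash burger for 1220 (87 min).
Replace falafel wrap with veggie curry: the trade gains 5 net, giving 1225 at 89 min.
Nothing else within 89 min beats 1225.

1225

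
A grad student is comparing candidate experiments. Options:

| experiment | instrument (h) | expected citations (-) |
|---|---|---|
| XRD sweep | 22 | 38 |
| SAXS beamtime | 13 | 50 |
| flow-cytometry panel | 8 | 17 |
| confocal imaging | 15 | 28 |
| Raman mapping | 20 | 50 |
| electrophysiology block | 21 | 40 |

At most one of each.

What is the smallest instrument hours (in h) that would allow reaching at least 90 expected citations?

33

Minimise h subject to total expected citations ≥ 90.
Taking SAXS beamtime + Raman mapping gives 100 (≥ 90) for 33 h.
No combination under 33 h hits 90.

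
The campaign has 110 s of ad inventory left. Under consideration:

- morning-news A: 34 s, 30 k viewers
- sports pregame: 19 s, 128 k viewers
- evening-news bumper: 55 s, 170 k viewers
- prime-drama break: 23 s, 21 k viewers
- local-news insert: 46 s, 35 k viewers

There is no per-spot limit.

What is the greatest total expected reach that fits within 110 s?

By expected reach per s: sports pregame 6.74, evening-news bumper 3.09, prime-drama break 0.91, morning-news A 0.88 lead.
The ratio ordering already packs tightly: 5×sports pregame, 95 s, 640.
Nothing else within 110 s beats 640.

640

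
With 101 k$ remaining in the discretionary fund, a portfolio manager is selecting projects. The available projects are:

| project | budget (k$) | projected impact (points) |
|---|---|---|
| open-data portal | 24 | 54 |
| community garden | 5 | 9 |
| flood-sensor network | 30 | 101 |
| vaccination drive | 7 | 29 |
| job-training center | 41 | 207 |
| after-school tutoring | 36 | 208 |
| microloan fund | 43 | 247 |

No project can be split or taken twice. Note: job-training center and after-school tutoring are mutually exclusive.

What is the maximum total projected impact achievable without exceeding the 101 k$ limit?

493

Taking community garden + vaccination drive + after-school tutoring + microloan fund: 91 k$ used, 493 in projected impact.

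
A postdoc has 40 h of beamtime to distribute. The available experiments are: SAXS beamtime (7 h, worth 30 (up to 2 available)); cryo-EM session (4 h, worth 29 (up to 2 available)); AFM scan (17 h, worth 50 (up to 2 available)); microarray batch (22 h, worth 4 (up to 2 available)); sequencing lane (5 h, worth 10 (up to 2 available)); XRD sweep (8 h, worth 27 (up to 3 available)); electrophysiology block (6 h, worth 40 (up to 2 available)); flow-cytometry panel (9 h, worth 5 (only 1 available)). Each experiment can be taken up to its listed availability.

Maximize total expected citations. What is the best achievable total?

By expected citations per h: cryo-EM session 7.25, electrophysiology block 6.67, SAXS beamtime 4.29, XRD sweep 3.38 lead.
2×SAXS beamtime + 2×cryo-EM session + sequencing lane + 2×electrophysiology block uses 39 of the 40 h and totals 208.
The spare 1 h is too small for any remaining experiment, and no exchange beats 208.

208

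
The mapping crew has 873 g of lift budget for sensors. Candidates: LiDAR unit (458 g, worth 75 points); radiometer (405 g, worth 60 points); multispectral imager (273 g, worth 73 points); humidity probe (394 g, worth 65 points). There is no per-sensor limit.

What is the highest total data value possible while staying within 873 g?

By data value per g: multispectral imager 0.27, humidity probe 0.16, LiDAR unit 0.16 lead.
Best packing: 3×multispectral imager — 819 g, 219 total.
Every other selection either busts 873 g or fails to beat 219.

219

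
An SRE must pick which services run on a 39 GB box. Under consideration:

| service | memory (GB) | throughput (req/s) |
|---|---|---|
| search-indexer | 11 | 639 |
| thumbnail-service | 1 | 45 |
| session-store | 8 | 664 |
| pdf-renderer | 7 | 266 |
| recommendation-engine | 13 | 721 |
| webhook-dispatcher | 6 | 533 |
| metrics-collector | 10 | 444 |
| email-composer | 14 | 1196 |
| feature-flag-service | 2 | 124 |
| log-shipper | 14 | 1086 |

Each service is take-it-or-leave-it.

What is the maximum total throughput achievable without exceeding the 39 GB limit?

Filling by ratio: thumbnail-service + session-store + pdf-renderer + webhook-dispatcher + email-composer + feature-flag-service for 2828, with 1 GB left unused.
The 13 GB tied up in pdf-renderer and webhook-dispatcher is better spent on log-shipper — total rises to 3115 (39 GB).

3115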